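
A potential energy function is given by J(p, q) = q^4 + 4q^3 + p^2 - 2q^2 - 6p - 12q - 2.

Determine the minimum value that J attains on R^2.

J(p,q) separates as A(p) + B(q) − 2, so its minimum is min A + min B − 2.
A'(p) = 2p - 6 vanishes at p ∈ {3}; B'(q) = 4(q - 1)(q + 1)(q + 3) vanishes at q ∈ {-3, -1, 1}.
Local minima of A (where A''>0): A(3)=-9. Local minima of B: B(-3)=-9, B(1)=-9.
So the global minimum of J is A(3) + B(-3) − 2 = -9 − 9 − 2 = -20, attained at (3, -3).

-20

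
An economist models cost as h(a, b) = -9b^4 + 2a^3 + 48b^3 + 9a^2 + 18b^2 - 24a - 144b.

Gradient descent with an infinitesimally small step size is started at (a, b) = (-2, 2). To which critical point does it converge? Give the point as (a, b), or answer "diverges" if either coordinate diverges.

(1, 1)

h is separable, so gradient descent decouples: a follows -∂h/∂a, b follows -∂h/∂b.
∂h/∂a = 6(a - 1)(a + 4); at a=-2 this is -36, so a increases.
∂h/∂b = -36(b - 4)(b - 1)(b + 1); at b=2 this is 216, so b decreases.
a converges to its nearest critical value 1 (a local min of the a-part); b converges to 1. The iterate converges to (1, 1).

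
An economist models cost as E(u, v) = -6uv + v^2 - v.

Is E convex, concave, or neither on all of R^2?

neither

E is quadratic, so its Hessian is the constant matrix H = [[0, -6], [-6, 2]].
det(H) = -36, tr(H) = 2.
det(H) < 0, so H is indefinite: neither convex nor concave.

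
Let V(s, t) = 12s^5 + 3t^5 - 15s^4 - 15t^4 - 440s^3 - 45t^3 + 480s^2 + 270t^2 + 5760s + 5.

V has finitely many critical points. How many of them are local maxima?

V separates as a function of s plus a function of t, so ∇V=0 decouples.
∂V/∂s = 60(s - 4)(s - 3)(s + 2)(s + 4) = 0 at s ∈ {-4, -2, 3, 4}; ∂V/∂t = 15t(t - 4)(t - 3)(t + 3) = 0 at t ∈ {-3, 0, 3, 4}.
The Hessian is diagonal: diag(V_ss, V_tt). Second derivatives: V_ss(-4)=-6720, V_ss(-2)=3600, V_ss(3)=-2100, V_ss(4)=2880; V_tt(-3)=-1890, V_tt(0)=540, V_tt(3)=-270, V_tt(4)=420.
Local maxima occur where both diagonal entries negative: (-4, -3), (-4, 3), (3, -3), (3, 3). Count: 4.

4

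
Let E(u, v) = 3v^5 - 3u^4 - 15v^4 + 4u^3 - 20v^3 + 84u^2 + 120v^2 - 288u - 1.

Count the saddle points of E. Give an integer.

E separates as a function of u plus a function of v, so ∇E=0 decouples.
∂E/∂u = -12(u - 3)(u - 2)(u + 4) = 0 at u ∈ {-4, 2, 3}; ∂E/∂v = 15v(v - 4)(v - 2)(v + 2) = 0 at v ∈ {-2, 0, 2, 4}.
The Hessian is diagonal: diag(E_uu, E_vv). Second derivatives: E_uu(-4)=-504, E_uu(2)=72, E_uu(3)=-84; E_vv(-2)=-720, E_vv(0)=240, E_vv(2)=-240, E_vv(4)=720.
Saddle points occur where the two diagonal entries have opposite signs: (-4, 0), (-4, 4), (2, -2), (2, 2), (3, 0), (3, 4). Count: 6.

6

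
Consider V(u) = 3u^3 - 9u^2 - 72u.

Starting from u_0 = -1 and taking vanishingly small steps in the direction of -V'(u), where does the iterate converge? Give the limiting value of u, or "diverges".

4

V'(u) = 9(u - 4)(u + 2), so V'(-1) = -45.
Gradient descent moves in the -V' direction, i.e. u is increasing.
The nearest critical point in that direction is u = 4, where V'' = 54 > 0 (a local minimum). The iterate converges there.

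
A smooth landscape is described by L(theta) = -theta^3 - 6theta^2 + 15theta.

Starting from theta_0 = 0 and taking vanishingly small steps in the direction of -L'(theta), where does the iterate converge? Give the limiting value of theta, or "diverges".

L'(theta) = -3(theta - 1)(theta + 5), so L'(0) = 15.
Gradient descent moves in the -L' direction, i.e. theta is decreasing.
The nearest critical point in that direction is theta = -5, where L'' = 18 > 0 (a local minimum). The iterate converges there.

-5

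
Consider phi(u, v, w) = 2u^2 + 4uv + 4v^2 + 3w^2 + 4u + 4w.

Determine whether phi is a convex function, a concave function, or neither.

phi is quadratic, so its Hessian is the constant matrix H = [[4, 4, 0], [4, 8, 0], [0, 0, 6]].
Leading principal minors: 4, 16, 96.
All positive ⇒ H ≻ 0 ⇒ convex.

convex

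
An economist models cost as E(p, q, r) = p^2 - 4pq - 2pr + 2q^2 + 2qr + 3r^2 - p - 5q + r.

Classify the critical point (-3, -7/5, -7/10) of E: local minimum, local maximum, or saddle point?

saddle point

The Hessian is constant: H = [[2, -4, -2], [-4, 4, 2], [-2, 2, 6]].
Leading principal minors: Δ₁ = 2, Δ₂ = -8, Δ₃ = -40.
The minors fit neither the all-positive nor the alternating-sign pattern, so H is indefinite: a saddle point.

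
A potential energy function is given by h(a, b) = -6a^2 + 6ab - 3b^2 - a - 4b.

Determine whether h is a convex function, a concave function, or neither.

concave

h is quadratic, so its Hessian is the constant matrix H = [[-12, 6], [6, -6]].
det(H) = 36, tr(H) = -18.
det(H) > 0 and tr(H) < 0, so H is negative definite everywhere: concave.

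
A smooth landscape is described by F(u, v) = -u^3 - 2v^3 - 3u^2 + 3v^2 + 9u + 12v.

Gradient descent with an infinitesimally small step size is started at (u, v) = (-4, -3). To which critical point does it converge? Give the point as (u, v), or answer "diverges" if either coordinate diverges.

F is separable, so gradient descent decouples: u follows -∂F/∂u, v follows -∂F/∂v.
∂F/∂u = -3(u - 1)(u + 3); at u=-4 this is -15, so u increases.
∂F/∂v = -6(v - 2)(v + 1); at v=-3 this is -60, so v increases.
u converges to its nearest critical value -3 (a local min of the u-part); v converges to -1. The iterate converges to (-3, -1).

(-3, -1)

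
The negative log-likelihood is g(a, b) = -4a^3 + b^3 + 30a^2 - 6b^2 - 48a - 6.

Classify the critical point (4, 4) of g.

The mixed partial ∂²g/∂a∂b is 0, so the Hessian at any point is diag(g_aa, g_bb) = diag(12(-2a + 5), 6(b - 2)).
At (4, 4): H = diag(-36, 12).
The eigenvalues have opposite signs, so H is indefinite: a saddle point.

saddle point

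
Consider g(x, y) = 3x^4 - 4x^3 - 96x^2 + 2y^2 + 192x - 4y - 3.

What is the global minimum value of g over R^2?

-1285

g(x,y) separates as P(x) + Q(y) − 3, so its minimum is min P + min Q − 3.
P'(x) = 12(x - 4)(x - 1)(x + 4) vanishes at x ∈ {-4, 1, 4}; Q'(y) = 4y - 4 vanishes at y ∈ {1}.
Local minima of P (where P''>0): P(-4)=-1280, P(4)=-256. Local minima of Q: Q(1)=-2.
So the global minimum of g is P(-4) + Q(1) − 3 = -1280 − 2 − 3 = -1285, attained at (-4, 1).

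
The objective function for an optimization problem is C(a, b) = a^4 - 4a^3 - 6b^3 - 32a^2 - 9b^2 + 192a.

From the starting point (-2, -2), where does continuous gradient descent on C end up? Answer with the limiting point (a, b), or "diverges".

(-4, -1)

C is separable, so gradient descent decouples: a follows -∂C/∂a, b follows -∂C/∂b.
∂C/∂a = 4(a - 4)(a - 3)(a + 4); at a=-2 this is 240, so a decreases.
∂C/∂b = -18b(b + 1); at b=-2 this is -36, so b increases.
a converges to its nearest critical value -4 (a local min of the a-part); b converges to -1. The iterate converges to (-4, -1).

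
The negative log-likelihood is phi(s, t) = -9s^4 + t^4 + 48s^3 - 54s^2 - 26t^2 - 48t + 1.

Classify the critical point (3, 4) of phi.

saddle point

The mixed partial ∂²phi/∂s∂t is 0, so the Hessian at any point is diag(phi_ss, phi_tt) = diag(36(-3s^2 + 8s - 3), 4(3t^2 - 13)).
At (3, 4): H = diag(-216, 140).
The eigenvalues have opposite signs, so H is indefinite: a saddle point.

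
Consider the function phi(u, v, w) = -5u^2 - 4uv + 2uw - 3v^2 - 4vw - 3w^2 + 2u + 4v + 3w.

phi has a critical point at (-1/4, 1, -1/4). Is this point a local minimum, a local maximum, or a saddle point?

The Hessian is constant: H = [[-10, -4, 2], [-4, -6, -4], [2, -4, -6]].
Leading principal minors: Δ₁ = -10, Δ₂ = 44, Δ₃ = -16.
The minors alternate sign starting negative (−, +, −), so H is negative definite: a local maximum.

local maximum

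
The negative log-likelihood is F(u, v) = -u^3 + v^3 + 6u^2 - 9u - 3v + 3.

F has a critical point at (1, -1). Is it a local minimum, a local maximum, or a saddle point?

saddle point

The mixed partial ∂²F/∂u∂v is 0, so the Hessian at any point is diag(F_uu, F_vv) = diag(6(-u + 2), 6v).
At (1, -1): H = diag(6, -6).
The eigenvalues have opposite signs, so H is indefinite: a saddle point.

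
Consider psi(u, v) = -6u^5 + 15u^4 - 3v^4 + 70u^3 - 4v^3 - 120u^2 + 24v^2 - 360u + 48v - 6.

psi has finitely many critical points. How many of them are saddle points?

psi separates as a function of u plus a function of v, so ∇psi=0 decouples.
∂psi/∂u = -30(u - 3)(u - 2)(u + 1)(u + 2) = 0 at u ∈ {-2, -1, 2, 3}; ∂psi/∂v = -12(v - 2)(v + 1)(v + 2) = 0 at v ∈ {-2, -1, 2}.
The Hessian is diagonal: diag(psi_uu, psi_vv). Second derivatives: psi_uu(-2)=600, psi_uu(-1)=-360, psi_uu(2)=360, psi_uu(3)=-600; psi_vv(-2)=-48, psi_vv(-1)=36, psi_vv(2)=-144.
Saddle points occur where the two diagonal entries have opposite signs: (-2, -2), (-2, 2), (-1, -1), (2, -2), (2, 2), (3, -1). Count: 6.

6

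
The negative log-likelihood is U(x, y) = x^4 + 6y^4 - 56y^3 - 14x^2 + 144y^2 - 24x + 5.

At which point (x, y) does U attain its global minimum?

U(x,y) separates as P(x) + Q(y) + 5, so its minimum is min P + min Q + 5.
P'(x) = 4(x - 3)(x + 1)(x + 2) vanishes at x ∈ {-2, -1, 3}; Q'(y) = 24y(y - 4)(y - 3) vanishes at y ∈ {0, 3, 4}.
Local minima of P (where P''>0): P(-2)=8, P(3)=-117. Local minima of Q: Q(0)=0, Q(4)=256.
So the global minimum of U is P(3) + Q(0) + 5 = -117 + 0 + 5 = -112, attained at (3, 0).

(3, 0)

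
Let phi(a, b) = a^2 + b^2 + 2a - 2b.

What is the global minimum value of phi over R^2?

-2

phi(a,b) separates as P(a) + Q(b), so its minimum is min P + min Q.
P'(a) = 2a + 2 vanishes at a ∈ {-1}; Q'(b) = 2b - 2 vanishes at b ∈ {1}.
Local minima of P (where P''>0): P(-1)=-1. Local minima of Q: Q(1)=-1.
So the global minimum of phi is P(-1) + Q(1) = -1 − 1 = -2, attained at (-1, 1).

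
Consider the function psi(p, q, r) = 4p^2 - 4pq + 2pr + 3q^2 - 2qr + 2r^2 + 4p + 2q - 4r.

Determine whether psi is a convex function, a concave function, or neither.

convex

psi is quadratic, so its Hessian is the constant matrix H = [[8, -4, 2], [-4, 6, -2], [2, -2, 4]].
Leading principal minors: 8, 32, 104.
All positive ⇒ H ≻ 0 ⇒ convex.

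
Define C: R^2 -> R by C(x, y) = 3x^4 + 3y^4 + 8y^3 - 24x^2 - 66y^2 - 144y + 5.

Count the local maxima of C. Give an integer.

C separates as a function of x plus a function of y, so ∇C=0 decouples.
∂C/∂x = 12x(x - 2)(x + 2) = 0 at x ∈ {-2, 0, 2}; ∂C/∂y = 12(y - 3)(y + 1)(y + 4) = 0 at y ∈ {-4, -1, 3}.
The Hessian is diagonal: diag(C_xx, C_yy). Second derivatives: C_xx(-2)=96, C_xx(0)=-48, C_xx(2)=96; C_yy(-4)=252, C_yy(-1)=-144, C_yy(3)=336.
Local maxima occur where both diagonal entries negative: (0, -1). Count: 1.

1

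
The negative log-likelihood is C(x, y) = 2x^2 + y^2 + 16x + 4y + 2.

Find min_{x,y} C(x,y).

C(x,y) separates as P(x) + Q(y) + 2, so its minimum is min P + min Q + 2.
P'(x) = 4x + 16 vanishes at x ∈ {-4}; Q'(y) = 2y + 4 vanishes at y ∈ {-2}.
Local minima of P (where P''>0): P(-4)=-32. Local minima of Q: Q(-2)=-4.
So the global minimum of C is P(-4) + Q(-2) + 2 = -32 − 4 + 2 = -34, attained at (-4, -2).

-34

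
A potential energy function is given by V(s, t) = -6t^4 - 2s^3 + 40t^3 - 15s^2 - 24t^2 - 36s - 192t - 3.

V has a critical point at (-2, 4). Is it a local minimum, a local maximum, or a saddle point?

local maximum

The mixed partial ∂²V/∂s∂t is 0, so the Hessian at any point is diag(V_ss, V_tt) = diag(-6(2s + 5), 24(-3t^2 + 10t - 2)).
At (-2, 4): H = diag(-6, -240).
Both eigenvalues are negative, so H is negative definite: a local maximum.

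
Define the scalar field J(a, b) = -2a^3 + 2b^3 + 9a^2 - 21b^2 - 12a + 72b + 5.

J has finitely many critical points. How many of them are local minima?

1

J separates as a function of a plus a function of b, so ∇J=0 decouples.
∂J/∂a = -6(a - 2)(a - 1) = 0 at a ∈ {1, 2}; ∂J/∂b = 6(b - 4)(b - 3) = 0 at b ∈ {3, 4}.
The Hessian is diagonal: diag(J_aa, J_bb). Second derivatives: J_aa(1)=6, J_aa(2)=-6; J_bb(3)=-6, J_bb(4)=6.
Local minima occur where both diagonal entries positive: (1, 4). Count: 1.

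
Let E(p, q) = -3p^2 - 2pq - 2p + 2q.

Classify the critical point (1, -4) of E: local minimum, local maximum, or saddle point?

The Hessian of E is constant: H = [[-6, -2], [-2, 0]].
det(H) = (-6)·0 − (-2)² = -4.
Since det(H) < 0, H is indefinite and the critical point is a saddle point.

saddle point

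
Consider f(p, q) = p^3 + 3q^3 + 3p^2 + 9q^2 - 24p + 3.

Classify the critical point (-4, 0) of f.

saddle point

The mixed partial ∂²f/∂p∂q is 0, so the Hessian at any point is diag(f_pp, f_qq) = diag(6(p + 1), 18(q + 1)).
At (-4, 0): H = diag(-18, 18).
The eigenvalues have opposite signs, so H is indefinite: a saddle point.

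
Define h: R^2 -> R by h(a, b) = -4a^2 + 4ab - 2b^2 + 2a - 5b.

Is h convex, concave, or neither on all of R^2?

h is quadratic, so its Hessian is the constant matrix H = [[-8, 4], [4, -4]].
det(H) = 16, tr(H) = -12.
det(H) > 0 and tr(H) < 0, so H is negative definite everywhere: concave.

concave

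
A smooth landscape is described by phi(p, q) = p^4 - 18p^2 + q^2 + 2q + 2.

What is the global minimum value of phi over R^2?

-80

phi(p,q) separates as A(p) + B(q) + 2, so its minimum is min A + min B + 2.
A'(p) = 4p(p - 3)(p + 3) vanishes at p ∈ {-3, 0, 3}; B'(q) = 2q + 2 vanishes at q ∈ {-1}.
Local minima of A (where A''>0): A(-3)=-81, A(3)=-81. Local minima of B: B(-1)=-1.
So the global minimum of phi is A(-3) + B(-1) + 2 = -81 − 1 + 2 = -80, attained at (-3, -1).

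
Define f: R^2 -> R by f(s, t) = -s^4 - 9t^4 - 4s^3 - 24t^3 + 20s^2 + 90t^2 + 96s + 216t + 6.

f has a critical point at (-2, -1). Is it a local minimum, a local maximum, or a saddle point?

The mixed partial ∂²f/∂s∂t is 0, so the Hessian at any point is diag(f_ss, f_tt) = diag(4(-3s^2 - 6s + 10), 36(-3t^2 - 4t + 5)).
At (-2, -1): H = diag(40, 216).
Both eigenvalues are positive, so H is positive definite: a local minimum.

local minimum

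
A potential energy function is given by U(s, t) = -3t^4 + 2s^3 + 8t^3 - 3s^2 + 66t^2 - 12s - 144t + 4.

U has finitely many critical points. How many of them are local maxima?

U separates as a function of s plus a function of t, so ∇U=0 decouples.
∂U/∂s = 6(s - 2)(s + 1) = 0 at s ∈ {-1, 2}; ∂U/∂t = -12(t - 4)(t - 1)(t + 3) = 0 at t ∈ {-3, 1, 4}.
The Hessian is diagonal: diag(U_ss, U_tt). Second derivatives: U_ss(-1)=-18, U_ss(2)=18; U_tt(-3)=-336, U_tt(1)=144, U_tt(4)=-252.
Local maxima occur where both diagonal entries negative: (-1, -3), (-1, 4). Count: 2.

2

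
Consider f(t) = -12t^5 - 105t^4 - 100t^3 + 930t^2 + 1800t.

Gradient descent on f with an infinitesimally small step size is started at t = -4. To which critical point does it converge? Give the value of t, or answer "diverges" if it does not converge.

f'(t) = -60(t - 2)(t + 1)(t + 3)(t + 5), so f'(-4) = 1080.
Gradient descent moves in the -f' direction, i.e. t is decreasing.
The nearest critical point in that direction is t = -5, where f'' = 3360 > 0 (a local minimum). The iterate converges there.

-5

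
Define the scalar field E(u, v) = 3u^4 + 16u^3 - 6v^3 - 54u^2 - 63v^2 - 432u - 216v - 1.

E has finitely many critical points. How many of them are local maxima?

1

E separates as a function of u plus a function of v, so ∇E=0 decouples.
∂E/∂u = 12(u - 3)(u + 3)(u + 4) = 0 at u ∈ {-4, -3, 3}; ∂E/∂v = -18(v + 3)(v + 4) = 0 at v ∈ {-4, -3}.
The Hessian is diagonal: diag(E_uu, E_vv). Second derivatives: E_uu(-4)=84, E_uu(-3)=-72, E_uu(3)=504; E_vv(-4)=18, E_vv(-3)=-18.
Local maxima occur where both diagonal entries negative: (-3, -3). Count: 1.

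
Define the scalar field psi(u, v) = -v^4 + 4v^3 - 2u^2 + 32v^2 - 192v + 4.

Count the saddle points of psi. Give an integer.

psi separates as a function of u plus a function of v, so ∇psi=0 decouples.
∂psi/∂u = -4u = 0 at u ∈ {0}; ∂psi/∂v = -4(v - 4)(v - 3)(v + 4) = 0 at v ∈ {-4, 3, 4}.
The Hessian is diagonal: diag(psi_uu, psi_vv). Second derivatives: psi_uu(0)=-4; psi_vv(-4)=-224, psi_vv(3)=28, psi_vv(4)=-32.
Saddle points occur where the two diagonal entries have opposite signs: (0, 3). Count: 1.

1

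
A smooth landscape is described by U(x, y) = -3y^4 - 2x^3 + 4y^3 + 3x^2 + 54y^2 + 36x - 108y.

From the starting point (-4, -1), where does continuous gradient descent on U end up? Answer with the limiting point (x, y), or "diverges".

U is separable, so gradient descent decouples: x follows -∂U/∂x, y follows -∂U/∂y.
∂U/∂x = -6(x - 3)(x + 2); at x=-4 this is -84, so x increases.
∂U/∂y = -12(y - 3)(y - 1)(y + 3); at y=-1 this is -192, so y increases.
x converges to its nearest critical value -2 (a local min of the x-part); y converges to 1. The iterate converges to (-2, 1).

(-2, 1)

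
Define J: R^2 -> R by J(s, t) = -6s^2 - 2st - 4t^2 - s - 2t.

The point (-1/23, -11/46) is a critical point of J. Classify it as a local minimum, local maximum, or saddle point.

local maximum

The Hessian of J is constant: H = [[-12, -2], [-2, -8]].
det(H) = (-12)·(-8) − (-2)² = 92.
det(H) > 0 and tr(H) = -20 < 0, so H is negative definite and the point is a local maximum.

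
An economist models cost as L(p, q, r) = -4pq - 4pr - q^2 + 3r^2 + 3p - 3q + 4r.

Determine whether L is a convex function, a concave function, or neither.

L is quadratic, so its Hessian is the constant matrix H = [[0, -4, -4], [-4, -2, 0], [-4, 0, 6]].
Leading principal minors: 0, -16, -64.
Neither pattern holds ⇒ H is indefinite ⇒ neither convex nor concave.

neither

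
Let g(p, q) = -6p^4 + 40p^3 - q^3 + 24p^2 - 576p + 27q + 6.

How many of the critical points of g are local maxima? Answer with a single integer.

g separates as a function of p plus a function of q, so ∇g=0 decouples.
∂g/∂p = -24(p - 4)(p - 3)(p + 2) = 0 at p ∈ {-2, 3, 4}; ∂g/∂q = -3(q - 3)(q + 3) = 0 at q ∈ {-3, 3}.
The Hessian is diagonal: diag(g_pp, g_qq). Second derivatives: g_pp(-2)=-720, g_pp(3)=120, g_pp(4)=-144; g_qq(-3)=18, g_qq(3)=-18.
Local maxima occur where both diagonal entries negative: (-2, 3), (4, 3). Count: 2.

2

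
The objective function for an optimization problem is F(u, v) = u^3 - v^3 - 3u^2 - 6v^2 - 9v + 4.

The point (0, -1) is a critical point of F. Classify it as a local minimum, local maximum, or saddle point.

local maximum

The mixed partial ∂²F/∂u∂v is 0, so the Hessian at any point is diag(F_uu, F_vv) = diag(6(u - 1), -6(v + 2)).
At (0, -1): H = diag(-6, -6).
Both eigenvalues are negative, so H is negative definite: a local maximum.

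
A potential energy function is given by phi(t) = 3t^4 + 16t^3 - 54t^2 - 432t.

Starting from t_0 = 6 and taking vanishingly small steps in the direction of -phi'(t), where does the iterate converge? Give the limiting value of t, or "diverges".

3

phi'(t) = 12(t - 3)(t + 3)(t + 4), so phi'(6) = 3240.
Gradient descent moves in the -phi' direction, i.e. t is decreasing.
The nearest critical point in that direction is t = 3, where phi'' = 504 > 0 (a local minimum). The iterate converges there.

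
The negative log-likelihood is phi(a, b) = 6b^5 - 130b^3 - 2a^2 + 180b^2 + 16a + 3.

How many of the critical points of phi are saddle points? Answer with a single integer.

phi separates as a function of a plus a function of b, so ∇phi=0 decouples.
∂phi/∂a = -4(a - 4) = 0 at a ∈ {4}; ∂phi/∂b = 30b(b - 3)(b - 1)(b + 4) = 0 at b ∈ {-4, 0, 1, 3}.
The Hessian is diagonal: diag(phi_aa, phi_bb). Second derivatives: phi_aa(4)=-4; phi_bb(-4)=-4200, phi_bb(0)=360, phi_bb(1)=-300, phi_bb(3)=1260.
Saddle points occur where the two diagonal entries have opposite signs: (4, 0), (4, 3). Count: 2.

2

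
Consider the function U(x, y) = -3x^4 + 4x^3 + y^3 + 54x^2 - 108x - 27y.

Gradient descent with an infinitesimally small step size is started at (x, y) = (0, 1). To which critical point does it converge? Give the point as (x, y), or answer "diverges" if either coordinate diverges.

(1, 3)

U is separable, so gradient descent decouples: x follows -∂U/∂x, y follows -∂U/∂y.
∂U/∂x = -12(x - 3)(x - 1)(x + 3); at x=0 this is -108, so x increases.
∂U/∂y = 3(y - 3)(y + 3); at y=1 this is -24, so y increases.
x converges to its nearest critical value 1 (a local min of the x-part); y converges to 3. The iterate converges to (1, 3).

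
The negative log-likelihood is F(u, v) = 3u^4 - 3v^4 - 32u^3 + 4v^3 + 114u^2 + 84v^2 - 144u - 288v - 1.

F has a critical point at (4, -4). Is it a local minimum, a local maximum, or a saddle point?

The mixed partial ∂²F/∂u∂v is 0, so the Hessian at any point is diag(F_uu, F_vv) = diag(12(3u^2 - 16u + 19), 12(-3v^2 + 2v + 14)).
At (4, -4): H = diag(36, -504).
The eigenvalues have opposite signs, so H is indefinite: a saddle point.

saddle point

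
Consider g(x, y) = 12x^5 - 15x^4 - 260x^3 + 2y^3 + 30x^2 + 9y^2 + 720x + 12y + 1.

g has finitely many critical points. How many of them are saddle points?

g separates as a function of x plus a function of y, so ∇g=0 decouples.
∂g/∂x = 60(x - 4)(x - 1)(x + 1)(x + 3) = 0 at x ∈ {-3, -1, 1, 4}; ∂g/∂y = 6(y + 1)(y + 2) = 0 at y ∈ {-2, -1}.
The Hessian is diagonal: diag(g_xx, g_yy). Second derivatives: g_xx(-3)=-3360, g_xx(-1)=1200, g_xx(1)=-1440, g_xx(4)=6300; g_yy(-2)=-6, g_yy(-1)=6.
Saddle points occur where the two diagonal entries have opposite signs: (-3, -1), (-1, -2), (1, -1), (4, -2). Count: 4.

4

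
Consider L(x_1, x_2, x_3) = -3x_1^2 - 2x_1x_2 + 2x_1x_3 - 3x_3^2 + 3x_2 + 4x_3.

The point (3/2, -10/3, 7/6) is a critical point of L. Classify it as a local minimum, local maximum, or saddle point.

saddle point

The Hessian is constant: H = [[-6, -2, 2], [-2, 0, 0], [2, 0, -6]].
Leading principal minors: Δ₁ = -6, Δ₂ = -4, Δ₃ = 24.
The minors fit neither the all-positive nor the alternating-sign pattern, so H is indefinite: a saddle point.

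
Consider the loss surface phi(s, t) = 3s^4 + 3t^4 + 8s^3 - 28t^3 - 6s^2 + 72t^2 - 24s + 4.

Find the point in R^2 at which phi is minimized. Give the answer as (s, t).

(1, 0)

phi(s,t) separates as P(s) + Q(t) + 4, so its minimum is min P + min Q + 4.
P'(s) = 12(s - 1)(s + 1)(s + 2) vanishes at s ∈ {-2, -1, 1}; Q'(t) = 12t(t - 4)(t - 3) vanishes at t ∈ {0, 3, 4}.
Local minima of P (where P''>0): P(-2)=8, P(1)=-19. Local minima of Q: Q(0)=0, Q(4)=128.
So the global minimum of phi is P(1) + Q(0) + 4 = -19 + 0 + 4 = -15, attained at (1, 0).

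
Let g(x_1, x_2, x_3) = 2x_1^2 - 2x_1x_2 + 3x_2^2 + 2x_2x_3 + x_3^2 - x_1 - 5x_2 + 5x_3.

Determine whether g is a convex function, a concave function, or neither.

g is quadratic, so its Hessian is the constant matrix H = [[4, -2, 0], [-2, 6, 2], [0, 2, 2]].
Leading principal minors: 4, 20, 24.
All positive ⇒ H ≻ 0 ⇒ convex.

convex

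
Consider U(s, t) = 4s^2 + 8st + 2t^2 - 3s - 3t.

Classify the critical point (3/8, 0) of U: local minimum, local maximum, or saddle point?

The Hessian of U is constant: H = [[8, 8], [8, 4]].
det(H) = 8·4 − 8² = -32.
Since det(H) < 0, H is indefinite and the critical point is a saddle point.

saddle point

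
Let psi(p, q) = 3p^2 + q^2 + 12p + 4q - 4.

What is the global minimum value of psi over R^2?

psi(p,q) separates as A(p) + B(q) − 4, so its minimum is min A + min B − 4.
A'(p) = 6p + 12 vanishes at p ∈ {-2}; B'(q) = 2q + 4 vanishes at q ∈ {-2}.
Local minima of A (where A''>0): A(-2)=-12. Local minima of B: B(-2)=-4.
So the global minimum of psi is A(-2) + B(-2) − 4 = -12 − 4 − 4 = -20, attained at (-2, -2).

-20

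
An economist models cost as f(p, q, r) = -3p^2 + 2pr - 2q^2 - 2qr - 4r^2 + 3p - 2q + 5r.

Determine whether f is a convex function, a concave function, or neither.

concave

f is quadratic, so its Hessian is the constant matrix H = [[-6, 0, 2], [0, -4, -2], [2, -2, -8]].
Leading principal minors: -6, 24, -152.
Signs alternate −, +, − ⇒ H ≺ 0 ⇒ concave.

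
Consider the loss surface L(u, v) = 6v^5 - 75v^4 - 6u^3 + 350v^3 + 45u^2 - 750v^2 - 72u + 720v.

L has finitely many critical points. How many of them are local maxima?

2

L separates as a function of u plus a function of v, so ∇L=0 decouples.
∂L/∂u = -18(u - 4)(u - 1) = 0 at u ∈ {1, 4}; ∂L/∂v = 30(v - 4)(v - 3)(v - 2)(v - 1) = 0 at v ∈ {1, 2, 3, 4}.
The Hessian is diagonal: diag(L_uu, L_vv). Second derivatives: L_uu(1)=54, L_uu(4)=-54; L_vv(1)=-180, L_vv(2)=60, L_vv(3)=-60, L_vv(4)=180.
Local maxima occur where both diagonal entries negative: (4, 1), (4, 3). Count: 2.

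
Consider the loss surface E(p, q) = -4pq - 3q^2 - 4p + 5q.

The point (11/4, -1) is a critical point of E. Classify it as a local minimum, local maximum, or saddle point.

The Hessian of E is constant: H = [[0, -4], [-4, -6]].
det(H) = 0·(-6) − (-4)² = -16.
Since det(H) < 0, H is indefinite and the critical point is a saddle point.

saddle point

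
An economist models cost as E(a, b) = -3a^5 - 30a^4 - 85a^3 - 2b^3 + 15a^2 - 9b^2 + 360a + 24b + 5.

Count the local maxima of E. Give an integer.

2

E separates as a function of a plus a function of b, so ∇E=0 decouples.
∂E/∂a = -15(a - 1)(a + 2)(a + 3)(a + 4) = 0 at a ∈ {-4, -3, -2, 1}; ∂E/∂b = -6(b - 1)(b + 4) = 0 at b ∈ {-4, 1}.
The Hessian is diagonal: diag(E_aa, E_bb). Second derivatives: E_aa(-4)=150, E_aa(-3)=-60, E_aa(-2)=90, E_aa(1)=-900; E_bb(-4)=30, E_bb(1)=-30.
Local maxima occur where both diagonal entries negative: (-3, 1), (1, 1). Count: 2.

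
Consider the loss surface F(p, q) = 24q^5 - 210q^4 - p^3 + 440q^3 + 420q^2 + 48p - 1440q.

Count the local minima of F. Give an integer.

2

F separates as a function of p plus a function of q, so ∇F=0 decouples.
∂F/∂p = -3(p - 4)(p + 4) = 0 at p ∈ {-4, 4}; ∂F/∂q = 120(q - 4)(q - 3)(q - 1)(q + 1) = 0 at q ∈ {-1, 1, 3, 4}.
The Hessian is diagonal: diag(F_pp, F_qq). Second derivatives: F_pp(-4)=24, F_pp(4)=-24; F_qq(-1)=-4800, F_qq(1)=1440, F_qq(3)=-960, F_qq(4)=1800.
Local minima occur where both diagonal entries positive: (-4, 1), (-4, 4). Count: 2.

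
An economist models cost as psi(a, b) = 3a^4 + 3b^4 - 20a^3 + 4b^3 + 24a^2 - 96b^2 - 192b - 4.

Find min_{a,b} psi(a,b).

-1412

psi(a,b) separates as P(a) + Q(b) − 4, so its minimum is min P + min Q − 4.
P'(a) = 12a(a - 4)(a - 1) vanishes at a ∈ {0, 1, 4}; Q'(b) = 12(b - 4)(b + 1)(b + 4) vanishes at b ∈ {-4, -1, 4}.
Local minima of P (where P''>0): P(0)=0, P(4)=-128. Local minima of Q: Q(-4)=-256, Q(4)=-1280.
So the global minimum of psi is P(4) + Q(4) − 4 = -128 − 1280 − 4 = -1412, attained at (4, 4).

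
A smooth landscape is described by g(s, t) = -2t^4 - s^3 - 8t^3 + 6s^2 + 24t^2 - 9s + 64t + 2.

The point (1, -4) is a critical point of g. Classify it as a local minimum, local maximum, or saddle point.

saddle point

The mixed partial ∂²g/∂s∂t is 0, so the Hessian at any point is diag(g_ss, g_tt) = diag(6(-s + 2), 24(-t^2 - 2t + 2)).
At (1, -4): H = diag(6, -144).
The eigenvalues have opposite signs, so H is indefinite: a saddle point.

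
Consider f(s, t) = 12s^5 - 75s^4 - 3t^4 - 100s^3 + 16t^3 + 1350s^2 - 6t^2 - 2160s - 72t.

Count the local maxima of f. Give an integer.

4

f separates as a function of s plus a function of t, so ∇f=0 decouples.
∂f/∂s = 60(s - 4)(s - 3)(s - 1)(s + 3) = 0 at s ∈ {-3, 1, 3, 4}; ∂f/∂t = -12(t - 3)(t - 2)(t + 1) = 0 at t ∈ {-1, 2, 3}.
The Hessian is diagonal: diag(f_ss, f_tt). Second derivatives: f_ss(-3)=-10080, f_ss(1)=1440, f_ss(3)=-720, f_ss(4)=1260; f_tt(-1)=-144, f_tt(2)=36, f_tt(3)=-48.
Local maxima occur where both diagonal entries negative: (-3, -1), (-3, 3), (3, -1), (3, 3). Count: 4.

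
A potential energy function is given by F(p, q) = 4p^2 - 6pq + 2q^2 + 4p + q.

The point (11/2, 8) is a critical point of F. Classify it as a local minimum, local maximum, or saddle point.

The Hessian of F is constant: H = [[8, -6], [-6, 4]].
det(H) = 8·4 − (-6)² = -4.
Since det(H) < 0, H is indefinite and the critical point is a saddle point.

saddle point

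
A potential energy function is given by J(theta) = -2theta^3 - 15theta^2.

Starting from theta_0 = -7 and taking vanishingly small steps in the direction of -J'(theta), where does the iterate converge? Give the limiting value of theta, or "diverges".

-5

J'(theta) = -6theta(theta + 5), so J'(-7) = -84.
Gradient descent moves in the -J' direction, i.e. theta is increasing.
The nearest critical point in that direction is theta = -5, where J'' = 30 > 0 (a local minimum). The iterate converges there.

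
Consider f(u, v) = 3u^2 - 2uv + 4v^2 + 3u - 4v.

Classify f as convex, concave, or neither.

convex

f is quadratic, so its Hessian is the constant matrix H = [[6, -2], [-2, 8]].
det(H) = 44, tr(H) = 14.
det(H) > 0 and tr(H) > 0, so H is positive definite everywhere: convex.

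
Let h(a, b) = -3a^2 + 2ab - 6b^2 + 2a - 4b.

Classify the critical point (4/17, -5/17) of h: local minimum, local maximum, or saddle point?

local maximum

The Hessian of h is constant: H = [[-6, 2], [2, -12]].
det(H) = (-6)·(-12) − 2² = 68.
det(H) > 0 and tr(H) = -18 < 0, so H is negative definite and the point is a local maximum.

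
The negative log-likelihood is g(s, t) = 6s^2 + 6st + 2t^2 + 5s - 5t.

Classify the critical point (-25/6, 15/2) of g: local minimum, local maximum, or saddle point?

local minimum

The Hessian of g is constant: H = [[12, 6], [6, 4]].
det(H) = 12·4 − 6² = 12.
det(H) > 0 and tr(H) = 16 > 0, so H is positive definite and the point is a local minimum.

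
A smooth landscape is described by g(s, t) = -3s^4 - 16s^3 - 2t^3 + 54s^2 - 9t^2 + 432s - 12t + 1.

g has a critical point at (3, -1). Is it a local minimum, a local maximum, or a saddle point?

local maximum

The mixed partial ∂²g/∂s∂t is 0, so the Hessian at any point is diag(g_ss, g_tt) = diag(12(-3s^2 - 8s + 9), -6(2t + 3)).
At (3, -1): H = diag(-504, -6).
Both eigenvalues are negative, so H is negative definite: a local maximum.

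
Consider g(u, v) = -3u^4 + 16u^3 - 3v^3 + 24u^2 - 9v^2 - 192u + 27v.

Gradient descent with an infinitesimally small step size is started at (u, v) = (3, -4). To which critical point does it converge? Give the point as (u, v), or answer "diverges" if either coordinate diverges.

g is separable, so gradient descent decouples: u follows -∂g/∂u, v follows -∂g/∂v.
∂g/∂u = -12(u - 4)(u - 2)(u + 2); at u=3 this is 60, so u decreases.
∂g/∂v = -9(v - 1)(v + 3); at v=-4 this is -45, so v increases.
u converges to its nearest critical value 2 (a local min of the u-part); v converges to -3. The iterate converges to (2, -3).

(2, -3)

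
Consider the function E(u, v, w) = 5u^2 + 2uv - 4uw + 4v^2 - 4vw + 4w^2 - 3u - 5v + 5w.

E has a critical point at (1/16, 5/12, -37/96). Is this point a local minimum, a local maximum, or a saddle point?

The Hessian is constant: H = [[10, 2, -4], [2, 8, -4], [-4, -4, 8]].
Leading principal minors: Δ₁ = 10, Δ₂ = 76, Δ₃ = 384.
All leading minors are positive, so H is positive definite: a local minimum.

local minimum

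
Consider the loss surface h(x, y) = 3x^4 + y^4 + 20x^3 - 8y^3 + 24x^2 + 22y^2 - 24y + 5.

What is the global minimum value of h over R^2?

-132

h(x,y) separates as P(x) + Q(y) + 5, so its minimum is min P + min Q + 5.
P'(x) = 12x(x + 1)(x + 4) vanishes at x ∈ {-4, -1, 0}; Q'(y) = 4(y - 3)(y - 2)(y - 1) vanishes at y ∈ {1, 2, 3}.
Local minima of P (where P''>0): P(-4)=-128, P(0)=0. Local minima of Q: Q(1)=-9, Q(3)=-9.
So the global minimum of h is P(-4) + Q(1) + 5 = -128 − 9 + 5 = -132, attained at (-4, 1).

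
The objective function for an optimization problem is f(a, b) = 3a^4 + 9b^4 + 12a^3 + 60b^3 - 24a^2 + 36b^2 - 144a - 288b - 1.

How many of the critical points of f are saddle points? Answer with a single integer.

4

f separates as a function of a plus a function of b, so ∇f=0 decouples.
∂f/∂a = 12(a - 2)(a + 2)(a + 3) = 0 at a ∈ {-3, -2, 2}; ∂f/∂b = 36(b - 1)(b + 2)(b + 4) = 0 at b ∈ {-4, -2, 1}.
The Hessian is diagonal: diag(f_aa, f_bb). Second derivatives: f_aa(-3)=60, f_aa(-2)=-48, f_aa(2)=240; f_bb(-4)=360, f_bb(-2)=-216, f_bb(1)=540.
Saddle points occur where the two diagonal entries have opposite signs: (-3, -2), (-2, -4), (-2, 1), (2, -2). Count: 4.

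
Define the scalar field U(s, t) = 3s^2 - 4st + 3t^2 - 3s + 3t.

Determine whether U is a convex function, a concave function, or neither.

U is quadratic, so its Hessian is the constant matrix H = [[6, -4], [-4, 6]].
det(H) = 20, tr(H) = 12.
det(H) > 0 and tr(H) > 0, so H is positive definite everywhere: convex.

convex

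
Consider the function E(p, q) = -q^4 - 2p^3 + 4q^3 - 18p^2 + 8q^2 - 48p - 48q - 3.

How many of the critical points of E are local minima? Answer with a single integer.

1

E separates as a function of p plus a function of q, so ∇E=0 decouples.
∂E/∂p = -6(p + 2)(p + 4) = 0 at p ∈ {-4, -2}; ∂E/∂q = -4(q - 3)(q - 2)(q + 2) = 0 at q ∈ {-2, 2, 3}.
The Hessian is diagonal: diag(E_pp, E_qq). Second derivatives: E_pp(-4)=12, E_pp(-2)=-12; E_qq(-2)=-80, E_qq(2)=16, E_qq(3)=-20.
Local minima occur where both diagonal entries positive: (-4, 2). Count: 1.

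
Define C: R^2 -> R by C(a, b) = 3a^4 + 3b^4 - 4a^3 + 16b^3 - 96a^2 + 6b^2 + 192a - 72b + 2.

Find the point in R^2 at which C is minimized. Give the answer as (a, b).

C(a,b) separates as P(a) + Q(b) + 2, so its minimum is min P + min Q + 2.
P'(a) = 12(a - 4)(a - 1)(a + 4) vanishes at a ∈ {-4, 1, 4}; Q'(b) = 12(b - 1)(b + 2)(b + 3) vanishes at b ∈ {-3, -2, 1}.
Local minima of P (where P''>0): P(-4)=-1280, P(4)=-256. Local minima of Q: Q(-3)=81, Q(1)=-47.
So the global minimum of C is P(-4) + Q(1) + 2 = -1280 − 47 + 2 = -1325, attained at (-4, 1).

(-4, 1)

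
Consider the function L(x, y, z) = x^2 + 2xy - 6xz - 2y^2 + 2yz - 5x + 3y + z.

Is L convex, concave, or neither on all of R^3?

L is quadratic, so its Hessian is the constant matrix H = [[2, 2, -6], [2, -4, 2], [-6, 2, 0]].
Leading principal minors: 2, -12, 88.
Neither pattern holds ⇒ H is indefinite ⇒ neither convex nor concave.

neither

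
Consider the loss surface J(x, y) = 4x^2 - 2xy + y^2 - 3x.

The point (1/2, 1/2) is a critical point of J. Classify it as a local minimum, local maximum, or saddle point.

local minimum

The Hessian of J is constant: H = [[8, -2], [-2, 2]].
det(H) = 8·2 − (-2)² = 12.
det(H) > 0 and tr(H) = 10 > 0, so H is positive definite and the point is a local minimum.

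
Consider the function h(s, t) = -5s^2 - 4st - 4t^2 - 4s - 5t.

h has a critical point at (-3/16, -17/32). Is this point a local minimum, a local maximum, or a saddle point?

local maximum

The Hessian of h is constant: H = [[-10, -4], [-4, -8]].
det(H) = (-10)·(-8) − (-4)² = 64.
det(H) > 0 and tr(H) = -18 < 0, so H is negative definite and the point is a local maximum.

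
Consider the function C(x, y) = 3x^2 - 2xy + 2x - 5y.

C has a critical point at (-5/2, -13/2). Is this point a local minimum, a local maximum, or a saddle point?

The Hessian of C is constant: H = [[6, -2], [-2, 0]].
det(H) = 6·0 − (-2)² = -4.
Since det(H) < 0, H is indefinite and the critical point is a saddle point.

saddle point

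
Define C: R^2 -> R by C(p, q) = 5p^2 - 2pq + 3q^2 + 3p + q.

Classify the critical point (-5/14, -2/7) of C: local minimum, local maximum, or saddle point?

local minimum

The Hessian of C is constant: H = [[10, -2], [-2, 6]].
det(H) = 10·6 − (-2)² = 56.
det(H) > 0 and tr(H) = 16 > 0, so H is positive definite and the point is a local minimum.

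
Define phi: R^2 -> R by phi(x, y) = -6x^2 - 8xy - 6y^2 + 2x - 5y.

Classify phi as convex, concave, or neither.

phi is quadratic, so its Hessian is the constant matrix H = [[-12, -8], [-8, -12]].
det(H) = 80, tr(H) = -24.
det(H) > 0 and tr(H) < 0, so H is negative definite everywhere: concave.

concave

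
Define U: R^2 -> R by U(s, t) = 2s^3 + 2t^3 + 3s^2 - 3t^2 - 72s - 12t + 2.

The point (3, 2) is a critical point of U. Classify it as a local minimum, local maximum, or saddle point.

local minimum

The mixed partial ∂²U/∂s∂t is 0, so the Hessian at any point is diag(U_ss, U_tt) = diag(6(2s + 1), 6(2t - 1)).
At (3, 2): H = diag(42, 18).
Both eigenvalues are positive, so H is positive definite: a local minimum.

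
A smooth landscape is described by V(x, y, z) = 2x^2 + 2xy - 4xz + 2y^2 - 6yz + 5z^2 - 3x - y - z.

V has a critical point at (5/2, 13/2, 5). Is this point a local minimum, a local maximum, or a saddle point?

The Hessian is constant: H = [[4, 2, -4], [2, 4, -6], [-4, -6, 10]].
Leading principal minors: Δ₁ = 4, Δ₂ = 12, Δ₃ = 8.
All leading minors are positive, so H is positive definite: a local minimum.

local minimum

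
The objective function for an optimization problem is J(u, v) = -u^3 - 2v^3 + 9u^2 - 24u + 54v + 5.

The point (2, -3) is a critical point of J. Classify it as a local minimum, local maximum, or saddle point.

The mixed partial ∂²J/∂u∂v is 0, so the Hessian at any point is diag(J_uu, J_vv) = diag(6(-u + 3), -12v).
At (2, -3): H = diag(6, 36).
Both eigenvalues are positive, so H is positive definite: a local minimum.

local minimum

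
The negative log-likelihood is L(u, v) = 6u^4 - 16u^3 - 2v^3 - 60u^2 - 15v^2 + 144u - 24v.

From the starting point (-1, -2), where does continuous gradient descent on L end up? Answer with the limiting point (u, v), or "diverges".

(-2, -4)

L is separable, so gradient descent decouples: u follows -∂L/∂u, v follows -∂L/∂v.
∂L/∂u = 24(u - 3)(u - 1)(u + 2); at u=-1 this is 192, so u decreases.
∂L/∂v = -6(v + 1)(v + 4); at v=-2 this is 12, so v decreases.
u converges to its nearest critical value -2 (a local min of the u-part); v converges to -4. The iterate converges to (-2, -4).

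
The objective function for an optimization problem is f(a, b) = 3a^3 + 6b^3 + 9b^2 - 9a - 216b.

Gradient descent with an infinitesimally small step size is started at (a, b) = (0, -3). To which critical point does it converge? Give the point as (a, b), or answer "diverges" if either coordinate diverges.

f is separable, so gradient descent decouples: a follows -∂f/∂a, b follows -∂f/∂b.
∂f/∂a = 9(a - 1)(a + 1); at a=0 this is -9, so a increases.
∂f/∂b = 18(b - 3)(b + 4); at b=-3 this is -108, so b increases.
a converges to its nearest critical value 1 (a local min of the a-part); b converges to 3. The iterate converges to (1, 3).

(1, 3)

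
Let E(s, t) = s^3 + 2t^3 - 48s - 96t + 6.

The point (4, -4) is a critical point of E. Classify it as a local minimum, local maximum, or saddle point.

The mixed partial ∂²E/∂s∂t is 0, so the Hessian at any point is diag(E_ss, E_tt) = diag(6s, 12t).
At (4, -4): H = diag(24, -48).
The eigenvalues have opposite signs, so H is indefinite: a saddle point.

saddle point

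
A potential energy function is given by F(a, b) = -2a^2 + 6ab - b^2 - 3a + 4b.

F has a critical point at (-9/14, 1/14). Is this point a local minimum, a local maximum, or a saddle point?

saddle point

The Hessian of F is constant: H = [[-4, 6], [6, -2]].
det(H) = (-4)·(-2) − 6² = -28.
Since det(H) < 0, H is indefinite and the critical point is a saddle point.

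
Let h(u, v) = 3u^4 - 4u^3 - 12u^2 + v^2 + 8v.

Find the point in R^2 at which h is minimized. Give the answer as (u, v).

(2, -4)

h(u,v) separates as P(u) + Q(v), so its minimum is min P + min Q.
P'(u) = 12u(u - 2)(u + 1) vanishes at u ∈ {-1, 0, 2}; Q'(v) = 2v + 8 vanishes at v ∈ {-4}.
Local minima of P (where P''>0): P(-1)=-5, P(2)=-32. Local minima of Q: Q(-4)=-16.
So the global minimum of h is P(2) + Q(-4) = -32 − 16 = -48, attained at (2, -4).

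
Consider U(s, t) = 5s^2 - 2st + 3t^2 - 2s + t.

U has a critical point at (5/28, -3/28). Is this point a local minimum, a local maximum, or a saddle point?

local minimum

The Hessian of U is constant: H = [[10, -2], [-2, 6]].
det(H) = 10·6 − (-2)² = 56.
det(H) > 0 and tr(H) = 16 > 0, so H is positive definite and the point is a local minimum.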